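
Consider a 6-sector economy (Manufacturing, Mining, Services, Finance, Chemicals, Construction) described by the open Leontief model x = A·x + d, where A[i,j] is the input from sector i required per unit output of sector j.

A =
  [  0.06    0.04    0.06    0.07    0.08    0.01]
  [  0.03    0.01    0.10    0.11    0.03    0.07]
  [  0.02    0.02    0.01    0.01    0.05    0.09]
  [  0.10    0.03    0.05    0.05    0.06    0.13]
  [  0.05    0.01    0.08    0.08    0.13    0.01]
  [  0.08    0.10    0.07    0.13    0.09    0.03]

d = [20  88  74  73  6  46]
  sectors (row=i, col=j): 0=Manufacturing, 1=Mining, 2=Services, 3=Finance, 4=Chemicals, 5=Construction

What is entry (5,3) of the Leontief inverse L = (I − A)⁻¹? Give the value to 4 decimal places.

L[5,3] = 0.1847

Form M = I − A:
  [  0.94   -0.04   -0.06   -0.07   -0.08   -0.01]
  [ -0.03    0.99   -0.10   -0.11   -0.03   -0.07]
  [ -0.02   -0.02    0.99   -0.01   -0.05   -0.09]
  [ -0.10   -0.03   -0.05    0.95   -0.06   -0.13]
  [ -0.05   -0.01   -0.08   -0.08    0.87   -0.01]
  [ -0.08   -0.10   -0.07   -0.13   -0.09    0.97]
Leontief inverse L = M⁻¹:
  [  1.0879    0.0539    0.0888    0.1025    0.1180    0.0383]
  [  0.0640    1.0313    0.1287    0.1461    0.0700    0.1073]
  [  0.0402    0.0350    1.0317    0.0387    0.0777    0.1047]
  [  0.1410    0.0586    0.0908    1.1026    0.1131    0.1630]
  [  0.0814    0.0250    0.1112    0.1146    1.1762    0.0404]
  [  0.1257    0.1235    0.1175    0.1847    0.1469    1.0783]
Total output x = L · d:
  x_0 = 1.0879·20 + 0.0539·88 + 0.0888·74 + 0.1025·73 + 0.1180·6 + 0.0383·46 = 43.0276
  x_1 = 0.0640·20 + 1.0313·88 + 0.1287·74 + 0.1461·73 + 0.0700·6 + 0.1073·46 = 117.5732
  x_2 = 0.0402·20 + 0.0350·88 + 1.0317·74 + 0.0387·73 + 0.0777·6 + 0.1047·46 = 88.3397
  x_3 = 0.1410·20 + 0.0586·88 + 0.0908·74 + 1.1026·73 + 0.1131·6 + 0.1630·46 = 103.3607
  x_4 = 0.0814·20 + 0.0250·88 + 0.1112·74 + 0.1146·73 + 1.1762·6 + 0.0404·46 = 29.3374
  x_5 = 0.1257·20 + 0.1235·88 + 0.1175·74 + 0.1847·73 + 0.1469·6 + 1.0783·46 = 86.0418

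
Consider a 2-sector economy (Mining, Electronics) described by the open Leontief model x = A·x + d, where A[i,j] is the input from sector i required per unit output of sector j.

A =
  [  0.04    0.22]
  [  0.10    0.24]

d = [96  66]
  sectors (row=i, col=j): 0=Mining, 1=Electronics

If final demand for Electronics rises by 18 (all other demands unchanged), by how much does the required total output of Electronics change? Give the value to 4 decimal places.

Form M = I − A:
  [  0.96   -0.22]
  [ -0.10    0.76]
Leontief inverse L = M⁻¹:
  [  1.0741    0.3109]
  [  0.1413    1.3567]
Total output x = L · d:
  x_0 = 1.0741·96 + 0.3109·66 = 123.6292
  x_1 = 0.1413·96 + 1.3567·66 = 103.1091
Δx_1 = L[1,1] · Δd_1 = 1.3567 · 18 = 24.4206

24.4206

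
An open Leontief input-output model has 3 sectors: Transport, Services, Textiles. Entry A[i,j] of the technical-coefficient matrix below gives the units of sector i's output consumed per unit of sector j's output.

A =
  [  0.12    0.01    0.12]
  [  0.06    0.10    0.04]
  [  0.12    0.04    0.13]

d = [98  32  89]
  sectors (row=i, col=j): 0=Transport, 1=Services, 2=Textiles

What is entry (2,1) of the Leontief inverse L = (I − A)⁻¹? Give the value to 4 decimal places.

L[2,1] = 0.0540

Form M = I − A:
  [  0.88   -0.01   -0.12]
  [ -0.06    0.90   -0.04]
  [ -0.12   -0.04    0.87]
Leontief inverse L = M⁻¹:
  [  1.1597    0.0200    0.1609]
  [  0.0846    1.1148    0.0629]
  [  0.1638    0.0540    1.1745]
Total output x = L · d:
  x_0 = 1.1597·98 + 0.0200·32 + 0.1609·89 = 128.6064
  x_1 = 0.0846·98 + 1.1148·32 + 0.0629·89 = 49.5656
  x_2 = 0.1638·98 + 0.0540·32 + 1.1745·89 = 122.3165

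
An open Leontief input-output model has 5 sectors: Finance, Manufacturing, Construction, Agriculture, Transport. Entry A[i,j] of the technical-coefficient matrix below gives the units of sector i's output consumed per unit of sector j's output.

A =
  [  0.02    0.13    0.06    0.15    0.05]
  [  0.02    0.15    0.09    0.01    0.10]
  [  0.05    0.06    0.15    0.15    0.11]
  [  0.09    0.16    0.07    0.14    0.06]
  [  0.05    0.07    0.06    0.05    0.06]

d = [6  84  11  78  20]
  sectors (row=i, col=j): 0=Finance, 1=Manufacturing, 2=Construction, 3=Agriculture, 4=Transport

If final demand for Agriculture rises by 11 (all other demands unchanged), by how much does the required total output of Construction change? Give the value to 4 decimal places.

Form M = I − A:
  [  0.98   -0.13   -0.06   -0.15   -0.05]
  [ -0.02    0.85   -0.09   -0.01   -0.10]
  [ -0.05   -0.06    0.85   -0.15   -0.11]
  [ -0.09   -0.16   -0.07    0.86   -0.06]
  [ -0.05   -0.07   -0.06   -0.05    0.94]
Leontief inverse L = M⁻¹:
  [  1.0564    0.2195    0.1231    0.2145    0.1076]
  [  0.0454    1.2171    0.1475    0.0567    0.1528]
  [  0.0981    0.1632    1.2337    0.2448    0.1826]
  [  0.1321    0.2716    0.1480    1.2224    0.1313]
  [  0.0729    0.1272    0.1042    0.0963    1.0996]
Total output x = L · d:
  x_0 = 1.0564·6 + 0.2195·84 + 0.1231·11 + 0.2145·78 + 0.1076·20 = 45.0150
  x_1 = 0.0454·6 + 1.2171·84 + 0.1475·11 + 0.0567·78 + 0.1528·20 = 111.6050
  x_2 = 0.0981·6 + 0.1632·84 + 1.2337·11 + 0.2448·78 + 0.1826·20 = 50.6144
  x_3 = 0.1321·6 + 0.2716·84 + 0.1480·11 + 1.2224·78 + 0.1313·20 = 123.2060
  x_4 = 0.0729·6 + 0.1272·84 + 0.1042·11 + 0.0963·78 + 1.0996·20 = 41.7662
Δx_2 = L[2,3] · Δd_3 = 0.2448 · 11 = 2.6928

2.6928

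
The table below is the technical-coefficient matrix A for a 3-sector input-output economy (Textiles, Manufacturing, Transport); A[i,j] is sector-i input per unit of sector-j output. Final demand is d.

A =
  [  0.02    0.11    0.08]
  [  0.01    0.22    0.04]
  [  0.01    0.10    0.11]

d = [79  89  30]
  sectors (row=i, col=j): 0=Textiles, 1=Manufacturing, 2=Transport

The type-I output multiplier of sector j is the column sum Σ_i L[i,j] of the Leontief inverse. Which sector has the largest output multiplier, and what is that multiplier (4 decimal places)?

Form M = I − A:
  [  0.98   -0.11   -0.08]
  [ -0.01    0.78   -0.04]
  [ -0.01   -0.10    0.89]
Leontief inverse L = M⁻¹:
  [  1.0230    0.1570    0.0990]
  [  0.0138    1.2916    0.0593]
  [  0.0130    0.1469    1.1314]
Total output x = L · d:
  x_0 = 1.0230·79 + 0.1570·89 + 0.0990·30 = 97.7589
  x_1 = 0.0138·79 + 1.2916·89 + 0.0593·30 = 117.8197
  x_2 = 0.0130·79 + 0.1469·89 + 1.1314·30 = 48.0444
Output multipliers (column sums of L):
  Textiles: 1.0498
  Manufacturing: 1.5954
  Transport: 1.2897

Manufacturing (1.5954)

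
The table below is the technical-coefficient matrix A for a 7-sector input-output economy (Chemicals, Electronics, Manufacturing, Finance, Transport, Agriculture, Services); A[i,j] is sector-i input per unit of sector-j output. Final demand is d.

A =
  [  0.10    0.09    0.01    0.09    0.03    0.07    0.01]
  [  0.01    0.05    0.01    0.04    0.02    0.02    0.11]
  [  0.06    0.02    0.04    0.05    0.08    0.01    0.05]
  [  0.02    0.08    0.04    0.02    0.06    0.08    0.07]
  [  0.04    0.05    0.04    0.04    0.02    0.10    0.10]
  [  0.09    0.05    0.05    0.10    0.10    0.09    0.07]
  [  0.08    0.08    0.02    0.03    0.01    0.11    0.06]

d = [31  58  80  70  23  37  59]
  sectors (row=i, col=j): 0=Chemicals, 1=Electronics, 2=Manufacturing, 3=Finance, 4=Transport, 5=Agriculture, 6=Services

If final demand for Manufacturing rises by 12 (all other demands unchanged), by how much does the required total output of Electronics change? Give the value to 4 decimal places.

Form M = I − A:
  [  0.90   -0.09   -0.01   -0.09   -0.03   -0.07   -0.01]
  [ -0.01    0.95   -0.01   -0.04   -0.02   -0.02   -0.11]
  [ -0.06   -0.02    0.96   -0.05   -0.08   -0.01   -0.05]
  [ -0.02   -0.08   -0.04    0.98   -0.06   -0.08   -0.07]
  [ -0.04   -0.05   -0.04   -0.04    0.98   -0.10   -0.10]
  [ -0.09   -0.05   -0.05   -0.10   -0.10    0.91   -0.07]
  [ -0.08   -0.08   -0.02   -0.03   -0.01   -0.11    0.94]
Leontief inverse L = M⁻¹:
  [  1.1362    0.1326    0.0281    0.1270    0.0598    0.1148    0.0535]
  [  0.0339    1.0777    0.0212    0.0592    0.0352    0.0525    0.1397]
  [  0.0891    0.0517    1.0546    0.0756    0.1002    0.0473    0.0829]
  [  0.0549    0.1157    0.0581    1.0528    0.0870    0.1233    0.1140]
  [  0.0809    0.0905    0.0595    0.0766    1.0509    0.1484    0.1432]
  [  0.1434    0.1072    0.0777    0.1494    0.1415    1.1576    0.1306]
  [  0.1209    0.1213    0.0382    0.0694    0.0407    0.1562    1.1025]
Total output x = L · d:
  x_0 = 1.1362·31 + 0.1326·58 + 0.0281·80 + 0.1270·70 + 0.0598·23 + 0.1148·37 + 0.0535·59 = 62.8285
  x_1 = 0.0339·31 + 1.0777·58 + 0.0212·80 + 0.0592·70 + 0.0352·23 + 0.0525·37 + 0.1397·59 = 80.3857
  x_2 = 0.0891·31 + 0.0517·58 + 1.0546·80 + 0.0756·70 + 0.1002·23 + 0.0473·37 + 0.0829·59 = 104.3675
  x_3 = 0.0549·31 + 0.1157·58 + 0.0581·80 + 1.0528·70 + 0.0870·23 + 0.1233·37 + 0.1140·59 = 100.0446
  x_4 = 0.0809·31 + 0.0905·58 + 0.0595·80 + 0.0766·70 + 1.0509·23 + 0.1484·37 + 0.1432·59 = 55.9873
  x_5 = 0.1434·31 + 0.1072·58 + 0.0777·80 + 0.1494·70 + 0.1415·23 + 1.1576·37 + 0.1306·59 = 81.1290
  x_6 = 0.1209·31 + 0.1213·58 + 0.0382·80 + 0.0694·70 + 0.0407·23 + 0.1562·37 + 1.1025·59 = 90.4573
Δx_1 = L[1,2] · Δd_2 = 0.0212 · 12 = 0.2539

0.2539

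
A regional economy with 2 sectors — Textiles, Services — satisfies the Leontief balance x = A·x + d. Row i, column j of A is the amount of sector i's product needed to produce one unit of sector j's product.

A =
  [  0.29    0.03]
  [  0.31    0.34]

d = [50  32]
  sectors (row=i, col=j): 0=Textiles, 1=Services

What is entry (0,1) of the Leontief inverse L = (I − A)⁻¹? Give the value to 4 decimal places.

Form M = I − A:
  [  0.71   -0.03]
  [ -0.31    0.66]
Leontief inverse L = M⁻¹:
  [  1.4370    0.0653]
  [  0.6749    1.5458]
Total output x = L · d:
  x_0 = 1.4370·50 + 0.0653·32 = 73.9386
  x_1 = 0.6749·50 + 1.5458·32 = 83.2136

L[0,1] = 0.0653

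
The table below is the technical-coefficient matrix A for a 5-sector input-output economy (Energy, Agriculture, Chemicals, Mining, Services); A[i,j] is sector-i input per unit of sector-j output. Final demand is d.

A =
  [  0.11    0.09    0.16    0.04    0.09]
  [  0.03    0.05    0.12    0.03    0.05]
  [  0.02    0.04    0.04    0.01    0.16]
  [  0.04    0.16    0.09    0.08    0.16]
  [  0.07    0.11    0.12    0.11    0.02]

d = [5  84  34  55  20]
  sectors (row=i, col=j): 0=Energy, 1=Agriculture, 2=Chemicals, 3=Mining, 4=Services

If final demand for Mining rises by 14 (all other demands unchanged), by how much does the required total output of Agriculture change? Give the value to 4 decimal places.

0.7072

Form M = I − A:
  [  0.89   -0.09   -0.16   -0.04   -0.09]
  [ -0.03    0.95   -0.12   -0.03   -0.05]
  [ -0.02   -0.04    0.96   -0.01   -0.16]
  [ -0.04   -0.16   -0.09    0.92   -0.16]
  [ -0.07   -0.11   -0.12   -0.11    0.98]
Leontief inverse L = M⁻¹:
  [  1.1505    0.1511    0.2385    0.0773    0.1649]
  [  0.0498    1.0835    0.1603    0.0505    0.0943]
  [  0.0439    0.0787    1.0865    0.0392    0.1918]
  [  0.0808    0.2319    0.1772    1.1277    0.2323]
  [  0.1022    0.1681    0.1880    0.1426    1.0923]
Total output x = L · d:
  x_0 = 1.1505·5 + 0.1511·84 + 0.2385·34 + 0.0773·55 + 0.1649·20 = 34.1055
  x_1 = 0.0498·5 + 1.0835·84 + 0.1603·34 + 0.0505·55 + 0.0943·20 = 101.3771
  x_2 = 0.0439·5 + 0.0787·84 + 1.0865·34 + 0.0392·55 + 0.1918·20 = 49.7672
  x_3 = 0.0808·5 + 0.2319·84 + 0.1772·34 + 1.1277·55 + 0.2323·20 = 92.5838
  x_4 = 0.1022·5 + 0.1681·84 + 0.1880·34 + 0.1426·55 + 1.0923·20 = 50.7093
Δx_1 = L[1,3] · Δd_3 = 0.0505 · 14 = 0.7072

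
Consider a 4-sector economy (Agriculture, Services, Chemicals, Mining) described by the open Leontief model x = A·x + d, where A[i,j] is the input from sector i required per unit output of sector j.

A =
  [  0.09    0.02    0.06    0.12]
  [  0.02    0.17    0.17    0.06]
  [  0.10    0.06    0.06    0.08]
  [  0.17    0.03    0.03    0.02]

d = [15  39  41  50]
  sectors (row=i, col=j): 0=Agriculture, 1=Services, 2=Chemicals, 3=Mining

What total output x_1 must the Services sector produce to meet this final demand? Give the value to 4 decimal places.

63.4662

Form M = I − A:
  [  0.91   -0.02   -0.06   -0.12]
  [ -0.02    0.83   -0.17   -0.06]
  [ -0.10   -0.06    0.94   -0.08]
  [ -0.17   -0.03   -0.03    0.98]
Leontief inverse L = M⁻¹:
  [  1.1368    0.0389    0.0843    0.1485]
  [  0.0714    1.2269    0.2297    0.1026]
  [  0.1428    0.0864    1.0922    0.1119]
  [  0.2037    0.0469    0.0551    1.0527]
Total output x = L · d:
  x_0 = 1.1368·15 + 0.0389·39 + 0.0843·41 + 0.1485·50 = 29.4467
  x_1 = 0.0714·15 + 1.2269·39 + 0.2297·41 + 0.1026·50 = 63.4662
  x_2 = 0.1428·15 + 0.0864·39 + 1.0922·41 + 0.1119·50 = 55.8885
  x_3 = 0.2037·15 + 0.0469·39 + 0.0551·41 + 1.0527·50 = 59.7822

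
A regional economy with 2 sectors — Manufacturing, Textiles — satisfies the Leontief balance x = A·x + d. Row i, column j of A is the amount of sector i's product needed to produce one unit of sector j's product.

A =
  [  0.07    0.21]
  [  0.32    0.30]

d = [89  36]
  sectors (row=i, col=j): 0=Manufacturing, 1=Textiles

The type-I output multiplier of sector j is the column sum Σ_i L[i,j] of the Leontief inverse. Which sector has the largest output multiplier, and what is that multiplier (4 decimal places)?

Textiles (1.9527)

Form M = I − A:
  [  0.93   -0.21]
  [ -0.32    0.70]
Leontief inverse L = M⁻¹:
  [  1.1990    0.3597]
  [  0.5481    1.5930]
Total output x = L · d:
  x_0 = 1.1990·89 + 0.3597·36 = 119.6643
  x_1 = 0.5481·89 + 1.5930·36 = 106.1322
Output multipliers (column sums of L):
  Manufacturing: 1.7472
  Textiles: 1.9527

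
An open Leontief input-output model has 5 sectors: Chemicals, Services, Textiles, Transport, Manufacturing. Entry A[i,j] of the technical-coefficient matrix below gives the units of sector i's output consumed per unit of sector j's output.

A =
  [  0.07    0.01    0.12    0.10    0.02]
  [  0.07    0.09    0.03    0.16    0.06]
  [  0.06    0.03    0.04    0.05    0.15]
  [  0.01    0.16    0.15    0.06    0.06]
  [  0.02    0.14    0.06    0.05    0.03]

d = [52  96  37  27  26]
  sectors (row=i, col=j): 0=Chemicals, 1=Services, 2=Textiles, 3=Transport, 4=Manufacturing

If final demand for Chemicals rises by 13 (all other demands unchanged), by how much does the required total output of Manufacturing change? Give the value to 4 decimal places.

0.5693

Form M = I − A:
  [  0.93   -0.01   -0.12   -0.10   -0.02]
  [ -0.07    0.91   -0.03   -0.16   -0.06]
  [ -0.06   -0.03    0.96   -0.05   -0.15]
  [ -0.01   -0.16   -0.15    0.94   -0.06]
  [ -0.02   -0.14   -0.06   -0.05    0.97]
Leontief inverse L = M⁻¹:
  [  1.0923    0.0505    0.1632    0.1366    0.0593]
  [  0.0973    1.1566    0.0885    0.2173    0.1007]
  [  0.0804    0.0797    1.0793    0.0890    0.1790]
  [  0.0438    0.2219    0.1950    1.1227    0.1142]
  [  0.0438    0.1843    0.0930    0.0976    1.0636]
Total output x = L · d:
  x_0 = 1.0923·52 + 0.0505·96 + 0.1632·37 + 0.1366·27 + 0.0593·26 = 72.9234
  x_1 = 0.0973·52 + 1.1566·96 + 0.0885·37 + 0.2173·27 + 0.1007·26 = 127.8500
  x_2 = 0.0804·52 + 0.0797·96 + 1.0793·37 + 0.0890·27 + 0.1790·26 = 58.8228
  x_3 = 0.0438·52 + 0.2219·96 + 0.1950·37 + 1.1227·27 + 0.1142·26 = 64.0753
  x_4 = 0.0438·52 + 0.1843·96 + 0.0930·37 + 0.0976·27 + 1.0636·26 = 53.7016
Δx_4 = L[4,0] · Δd_0 = 0.0438 · 13 = 0.5693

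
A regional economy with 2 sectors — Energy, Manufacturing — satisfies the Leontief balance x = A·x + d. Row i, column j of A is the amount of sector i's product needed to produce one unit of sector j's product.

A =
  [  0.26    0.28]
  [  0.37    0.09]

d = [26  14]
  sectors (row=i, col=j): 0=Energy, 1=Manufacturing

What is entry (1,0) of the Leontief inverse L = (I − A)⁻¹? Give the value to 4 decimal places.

Form M = I − A:
  [  0.74   -0.28]
  [ -0.37    0.91]
Leontief inverse L = M⁻¹:
  [  1.5971    0.4914]
  [  0.6494    1.2987]
Total output x = L · d:
  x_0 = 1.5971·26 + 0.4914·14 = 48.4029
  x_1 = 0.6494·26 + 1.2987·14 = 35.0649

L[1,0] = 0.6494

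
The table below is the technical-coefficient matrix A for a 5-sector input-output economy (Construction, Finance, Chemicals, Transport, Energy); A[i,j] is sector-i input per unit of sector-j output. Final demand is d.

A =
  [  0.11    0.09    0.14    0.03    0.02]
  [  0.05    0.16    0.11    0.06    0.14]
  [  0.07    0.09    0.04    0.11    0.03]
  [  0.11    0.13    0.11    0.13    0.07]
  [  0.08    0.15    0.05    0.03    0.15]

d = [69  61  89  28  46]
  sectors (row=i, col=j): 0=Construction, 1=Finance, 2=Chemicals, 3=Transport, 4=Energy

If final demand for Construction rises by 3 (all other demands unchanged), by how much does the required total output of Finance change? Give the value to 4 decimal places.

0.3706

Form M = I − A:
  [  0.89   -0.09   -0.14   -0.03   -0.02]
  [ -0.05    0.84   -0.11   -0.06   -0.14]
  [ -0.07   -0.09    0.96   -0.11   -0.03]
  [ -0.11   -0.13   -0.11    0.87   -0.07]
  [ -0.08   -0.15   -0.05   -0.03    0.85]
Leontief inverse L = M⁻¹:
  [  1.1653    0.1713    0.2023    0.0800    0.0694]
  [  0.1235    1.2850    0.1916    0.1251    0.2316]
  [  0.1232    0.1705    1.1016    0.1582    0.0829]
  [  0.1931    0.2563    0.2035    1.2048    0.1532]
  [  0.1455    0.2620    0.1248    0.0814    1.2342]
Total output x = L · d:
  x_0 = 1.1653·69 + 0.1713·61 + 0.2023·89 + 0.0800·28 + 0.0694·46 = 114.2881
  x_1 = 0.1235·69 + 1.2850·61 + 0.1916·89 + 0.1251·28 + 0.2316·46 = 118.1213
  x_2 = 0.1232·69 + 0.1705·61 + 1.1016·89 + 0.1582·28 + 0.0829·46 = 125.1878
  x_3 = 0.1931·69 + 0.2563·61 + 0.2035·89 + 1.2048·28 + 0.1532·46 = 87.8517
  x_4 = 0.1455·69 + 0.2620·61 + 0.1248·89 + 0.0814·28 + 1.2342·46 = 96.1837
Δx_1 = L[1,0] · Δd_0 = 0.1235 · 3 = 0.3706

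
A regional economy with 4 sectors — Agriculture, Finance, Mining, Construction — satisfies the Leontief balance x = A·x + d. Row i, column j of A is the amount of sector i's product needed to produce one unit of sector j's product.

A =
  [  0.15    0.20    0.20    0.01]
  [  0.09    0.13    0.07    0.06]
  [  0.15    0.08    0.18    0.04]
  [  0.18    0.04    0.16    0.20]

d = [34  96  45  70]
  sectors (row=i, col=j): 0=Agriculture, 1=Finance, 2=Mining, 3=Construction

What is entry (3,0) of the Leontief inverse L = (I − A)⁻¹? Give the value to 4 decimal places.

Form M = I − A:
  [  0.85   -0.20   -0.20   -0.01]
  [ -0.09    0.87   -0.07   -0.06]
  [ -0.15   -0.08    0.82   -0.04]
  [ -0.18   -0.04   -0.16    0.80]
Leontief inverse L = M⁻¹:
  [  1.2863    0.3309    0.3534    0.0586]
  [  0.1791    1.2106    0.1668    0.1014]
  [  0.2700    0.1870    1.3176    0.0833]
  [  0.3524    0.1724    0.3514    1.2849]
Total output x = L · d:
  x_0 = 1.2863·34 + 0.3309·96 + 0.3534·45 + 0.0586·70 = 95.5005
  x_1 = 0.1791·34 + 1.2106·96 + 0.1668·45 + 0.1014·70 = 136.9080
  x_2 = 0.2700·34 + 0.1870·96 + 1.3176·45 + 0.0833·70 = 92.2550
  x_3 = 0.3524·34 + 0.1724·96 + 0.3514·45 + 1.2849·70 = 134.2840

L[3,0] = 0.3524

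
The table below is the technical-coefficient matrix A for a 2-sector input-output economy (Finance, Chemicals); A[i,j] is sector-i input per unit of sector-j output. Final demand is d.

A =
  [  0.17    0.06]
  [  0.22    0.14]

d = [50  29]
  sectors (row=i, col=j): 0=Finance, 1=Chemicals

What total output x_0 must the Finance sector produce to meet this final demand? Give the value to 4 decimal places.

Form M = I − A:
  [  0.83   -0.06]
  [ -0.22    0.86]
Leontief inverse L = M⁻¹:
  [  1.2275    0.0856]
  [  0.3140    1.1847]
Total output x = L · d:
  x_0 = 1.2275·50 + 0.0856·29 = 63.8595
  x_1 = 0.3140·50 + 1.1847·29 = 50.0571

63.8595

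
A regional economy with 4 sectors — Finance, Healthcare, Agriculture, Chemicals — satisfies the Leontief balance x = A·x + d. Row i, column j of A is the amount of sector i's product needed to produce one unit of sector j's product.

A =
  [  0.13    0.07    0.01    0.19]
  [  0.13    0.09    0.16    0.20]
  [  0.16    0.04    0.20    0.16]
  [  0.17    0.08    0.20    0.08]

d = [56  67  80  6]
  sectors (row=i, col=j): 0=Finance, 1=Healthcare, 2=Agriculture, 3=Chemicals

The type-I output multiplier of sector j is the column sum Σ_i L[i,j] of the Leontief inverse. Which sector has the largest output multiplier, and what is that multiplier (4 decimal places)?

Chemicals (2.2604)

Form M = I − A:
  [  0.87   -0.07   -0.01   -0.19]
  [ -0.13    0.91   -0.16   -0.20]
  [ -0.16   -0.04    0.80   -0.16]
  [ -0.17   -0.08   -0.20    0.92]
Leontief inverse L = M⁻¹:
  [  1.2502    0.1283    0.1179    0.3066]
  [  0.3094    1.1704    0.3320    0.3761]
  [  0.3315    0.1142    1.3594    0.3297]
  [  0.3300    0.1503    0.3462    1.2480]
Total output x = L · d:
  x_0 = 1.2502·56 + 0.1283·67 + 0.1179·80 + 0.3066·6 = 89.8822
  x_1 = 0.3094·56 + 1.1704·67 + 0.3320·80 + 0.3761·6 = 124.5532
  x_2 = 0.3315·56 + 0.1142·67 + 1.3594·80 + 0.3297·6 = 136.9507
  x_3 = 0.3300·56 + 0.1503·67 + 0.3462·80 + 1.2480·6 = 63.7330
Output multipliers (column sums of L):
  Finance: 2.2211
  Healthcare: 1.5632
  Agriculture: 2.1555
  Chemicals: 2.2604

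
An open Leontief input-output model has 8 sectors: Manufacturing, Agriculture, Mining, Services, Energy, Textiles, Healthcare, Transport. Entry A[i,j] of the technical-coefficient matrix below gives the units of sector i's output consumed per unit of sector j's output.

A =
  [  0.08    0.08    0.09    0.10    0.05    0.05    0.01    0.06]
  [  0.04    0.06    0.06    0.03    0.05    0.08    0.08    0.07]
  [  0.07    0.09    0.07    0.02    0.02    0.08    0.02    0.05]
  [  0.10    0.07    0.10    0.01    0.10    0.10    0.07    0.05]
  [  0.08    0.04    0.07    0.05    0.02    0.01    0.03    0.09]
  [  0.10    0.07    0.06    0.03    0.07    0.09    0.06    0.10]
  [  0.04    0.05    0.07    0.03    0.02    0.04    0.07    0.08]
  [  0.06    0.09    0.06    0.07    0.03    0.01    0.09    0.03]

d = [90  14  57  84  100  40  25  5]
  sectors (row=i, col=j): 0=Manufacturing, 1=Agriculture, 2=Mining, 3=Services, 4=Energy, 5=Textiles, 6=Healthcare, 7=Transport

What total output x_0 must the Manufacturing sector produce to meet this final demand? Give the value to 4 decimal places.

Form M = I − A:
  [  0.92   -0.08   -0.09   -0.10   -0.05   -0.05   -0.01   -0.06]
  [ -0.04    0.94   -0.06   -0.03   -0.05   -0.08   -0.08   -0.07]
  [ -0.07   -0.09    0.93   -0.02   -0.02   -0.08   -0.02   -0.05]
  [ -0.10   -0.07   -0.10    0.99   -0.10   -0.10   -0.07   -0.05]
  [ -0.08   -0.04   -0.07   -0.05    0.98   -0.01   -0.03   -0.09]
  [ -0.10   -0.07   -0.06   -0.03   -0.07    0.91   -0.06   -0.10]
  [ -0.04   -0.05   -0.07   -0.03   -0.02   -0.04    0.93   -0.08]
  [ -0.06   -0.09   -0.06   -0.07   -0.03   -0.01   -0.09    0.97]
Leontief inverse L = M⁻¹:
  [  1.1531    0.1522    0.1641    0.1434    0.0976    0.1121    0.0622    0.1239]
  [  0.1014    1.1220    0.1226    0.0682    0.0878    0.1305    0.1291    0.1293]
  [  0.1268    0.1482    1.1271    0.0561    0.0565    0.1298    0.0628    0.1033]
  [  0.1800    0.1490    0.1805    1.0616    0.1470    0.1641    0.1261    0.1269]
  [  0.1317    0.0946    0.1244    0.0850    1.0524    0.0519    0.0689    0.1345]
  [  0.1777    0.1481    0.1387    0.0819    0.1177    1.1513    0.1186    0.1724]
  [  0.0908    0.1039    0.1234    0.0626    0.0514    0.0827    1.1119    0.1277]
  [  0.1159    0.1475    0.1210    0.1046    0.0668    0.0601    0.1353    1.0839]
Total output x = L · d:
  x_0 = 1.1531·90 + 0.1522·14 + 0.1641·57 + 0.1434·84 + 0.0976·100 + 0.1121·40 + 0.0622·25 + 0.1239·5 = 143.7276
  x_1 = 0.1014·90 + 1.1220·14 + 0.1226·57 + 0.0682·84 + 0.0878·100 + 0.1305·40 + 0.1291·25 + 0.1293·5 = 55.4250
  x_2 = 0.1268·90 + 0.1482·14 + 1.1271·57 + 0.0561·84 + 0.0565·100 + 0.1298·40 + 0.0628·25 + 0.1033·5 = 95.3619
  x_3 = 0.1800·90 + 0.1490·14 + 0.1805·57 + 1.0616·84 + 0.1470·100 + 0.1641·40 + 0.1261·25 + 0.1269·5 = 142.7984
  x_4 = 0.1317·90 + 0.0946·14 + 0.1244·57 + 0.0850·84 + 1.0524·100 + 0.0519·40 + 0.0689·25 + 0.1345·5 = 137.1277
  x_5 = 0.1777·90 + 0.1481·14 + 0.1387·57 + 0.0819·84 + 0.1177·100 + 1.1513·40 + 0.1186·25 + 0.1724·5 = 94.4962
  x_6 = 0.0908·90 + 0.1039·14 + 0.1234·57 + 0.0626·84 + 0.0514·100 + 0.0827·40 + 1.1119·25 + 0.1277·5 = 58.8033
  x_7 = 0.1159·90 + 0.1475·14 + 0.1210·57 + 0.1046·84 + 0.0668·100 + 0.0601·40 + 0.1353·25 + 1.0839·5 = 46.0625

143.7276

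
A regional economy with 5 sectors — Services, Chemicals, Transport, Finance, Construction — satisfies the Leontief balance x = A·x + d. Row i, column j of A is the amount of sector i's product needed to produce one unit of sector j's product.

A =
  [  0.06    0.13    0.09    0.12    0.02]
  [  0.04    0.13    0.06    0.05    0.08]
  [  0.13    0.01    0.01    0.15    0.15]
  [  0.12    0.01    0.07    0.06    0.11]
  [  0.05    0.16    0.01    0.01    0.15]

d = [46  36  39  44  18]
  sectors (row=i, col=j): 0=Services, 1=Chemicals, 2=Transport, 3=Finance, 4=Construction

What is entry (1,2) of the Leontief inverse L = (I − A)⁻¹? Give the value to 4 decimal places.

Form M = I − A:
  [  0.94   -0.13   -0.09   -0.12   -0.02]
  [ -0.04    0.87   -0.06   -0.05   -0.08]
  [ -0.13   -0.01    0.99   -0.15   -0.15]
  [ -0.12   -0.01   -0.07    0.94   -0.11]
  [ -0.05   -0.16   -0.01   -0.01    0.85]
Leontief inverse L = M⁻¹:
  [  1.1160    0.1865    0.1259    0.1734    0.0885]
  [  0.0815    1.1895    0.0872    0.0891    0.1408]
  [  0.1856    0.0830    1.0482    0.1978    0.2228]
  [  0.1671    0.0703    0.0994    1.1066    0.1713]
  [  0.0851    0.2367    0.0373    0.0423    1.2128]
Total output x = L · d:
  x_0 = 1.1160·46 + 0.1865·36 + 0.1259·39 + 0.1734·44 + 0.0885·18 = 72.1840
  x_1 = 0.0815·46 + 1.1895·36 + 0.0872·39 + 0.0891·44 + 0.1408·18 = 56.4309
  x_2 = 0.1856·46 + 0.0830·36 + 1.0482·39 + 0.1978·44 + 0.2228·18 = 65.1180
  x_3 = 0.1671·46 + 0.0703·36 + 0.0994·39 + 1.1066·44 + 0.1713·18 = 65.8714
  x_4 = 0.0851·46 + 0.2367·36 + 0.0373·39 + 0.0423·44 + 1.2128·18 = 37.5859

L[1,2] = 0.0872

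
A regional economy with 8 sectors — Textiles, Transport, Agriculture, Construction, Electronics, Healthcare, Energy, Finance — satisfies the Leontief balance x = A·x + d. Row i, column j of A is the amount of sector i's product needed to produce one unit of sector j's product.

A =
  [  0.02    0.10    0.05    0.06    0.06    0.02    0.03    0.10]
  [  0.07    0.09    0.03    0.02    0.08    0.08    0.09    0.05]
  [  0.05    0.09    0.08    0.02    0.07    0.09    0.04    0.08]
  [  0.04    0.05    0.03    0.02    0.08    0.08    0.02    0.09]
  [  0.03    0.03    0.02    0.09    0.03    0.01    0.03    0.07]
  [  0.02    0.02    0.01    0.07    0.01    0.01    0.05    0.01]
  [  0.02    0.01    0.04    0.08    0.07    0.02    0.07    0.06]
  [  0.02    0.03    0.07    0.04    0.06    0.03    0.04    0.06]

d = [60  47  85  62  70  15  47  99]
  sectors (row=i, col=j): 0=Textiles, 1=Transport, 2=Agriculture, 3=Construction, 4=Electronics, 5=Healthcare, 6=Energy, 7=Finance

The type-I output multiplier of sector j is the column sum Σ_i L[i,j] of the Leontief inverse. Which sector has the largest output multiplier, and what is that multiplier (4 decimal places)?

Finance (1.8445)

Form M = I − A:
  [  0.98   -0.10   -0.05   -0.06   -0.06   -0.02   -0.03   -0.10]
  [ -0.07    0.91   -0.03   -0.02   -0.08   -0.08   -0.09   -0.05]
  [ -0.05   -0.09    0.92   -0.02   -0.07   -0.09   -0.04   -0.08]
  [ -0.04   -0.05   -0.03    0.98   -0.08   -0.08   -0.02   -0.09]
  [ -0.03   -0.03   -0.02   -0.09    0.97   -0.01   -0.03   -0.07]
  [ -0.02   -0.02   -0.01   -0.07   -0.01    0.99   -0.05   -0.01]
  [ -0.02   -0.01   -0.04   -0.08   -0.07   -0.02    0.93   -0.06]
  [ -0.02   -0.03   -0.07   -0.04   -0.06   -0.03   -0.04    0.94]
Leontief inverse L = M⁻¹:
  [  1.0469    0.1384    0.0813    0.0933    0.1041    0.0541    0.0653    0.1471]
  [  0.0974    1.1306    0.0616    0.0646    0.1259    0.1111    0.1310    0.1008]
  [  0.0795    0.1343    1.1151    0.0621    0.1169    0.1257    0.0810    0.1317]
  [  0.0609    0.0810    0.0559    1.0542    0.1141    0.1041    0.0497    0.1293]
  [  0.0471    0.0553    0.0417    0.1132    1.0613    0.0333    0.0516    0.1050]
  [  0.0311    0.0357    0.0228    0.0858    0.0309    1.0252    0.0648    0.0327]
  [  0.0390    0.0366    0.0650    0.1108    0.1050    0.0448    1.0954    0.1004]
  [  0.0396    0.0587    0.0953    0.0682    0.0930    0.0552    0.0657    1.0975]
Total output x = L · d:
  x_0 = 1.0469·60 + 0.1384·47 + 0.0813·85 + 0.0933·62 + 0.1041·70 + 0.0541·15 + 0.0653·47 + 0.1471·99 = 107.7445
  x_1 = 0.0974·60 + 1.1306·47 + 0.0616·85 + 0.0646·62 + 0.1259·70 + 0.1111·15 + 0.1310·47 + 0.1008·99 = 94.8367
  x_2 = 0.0795·60 + 0.1343·47 + 1.1151·85 + 0.0621·62 + 0.1169·70 + 0.1257·15 + 0.0810·47 + 0.1317·99 = 136.6244
  x_3 = 0.0609·60 + 0.0810·47 + 0.0559·85 + 1.0542·62 + 0.1141·70 + 0.1041·15 + 0.0497·47 + 0.1293·99 = 102.2595
  x_4 = 0.0471·60 + 0.0553·47 + 0.0417·85 + 0.1132·62 + 1.0613·70 + 0.0333·15 + 0.0516·47 + 0.1050·99 = 103.6021
  x_5 = 0.0311·60 + 0.0357·47 + 0.0228·85 + 0.0858·62 + 0.0309·70 + 1.0252·15 + 0.0648·47 + 0.0327·99 = 34.6185
  x_6 = 0.0390·60 + 0.0366·47 + 0.0650·85 + 0.1108·62 + 0.1050·70 + 0.0448·15 + 1.0954·47 + 0.1004·99 = 85.8986
  x_7 = 0.0396·60 + 0.0587·47 + 0.0953·85 + 0.0682·62 + 0.0930·70 + 0.0552·15 + 0.0657·47 + 1.0975·99 = 136.5369
Output multipliers (column sums of L):
  Textiles: 1.4414
  Transport: 1.6706
  Agriculture: 1.5387
  Construction: 1.6522
  Electronics: 1.7511
  Healthcare: 1.5536
  Energy: 1.6045
  Finance: 1.8445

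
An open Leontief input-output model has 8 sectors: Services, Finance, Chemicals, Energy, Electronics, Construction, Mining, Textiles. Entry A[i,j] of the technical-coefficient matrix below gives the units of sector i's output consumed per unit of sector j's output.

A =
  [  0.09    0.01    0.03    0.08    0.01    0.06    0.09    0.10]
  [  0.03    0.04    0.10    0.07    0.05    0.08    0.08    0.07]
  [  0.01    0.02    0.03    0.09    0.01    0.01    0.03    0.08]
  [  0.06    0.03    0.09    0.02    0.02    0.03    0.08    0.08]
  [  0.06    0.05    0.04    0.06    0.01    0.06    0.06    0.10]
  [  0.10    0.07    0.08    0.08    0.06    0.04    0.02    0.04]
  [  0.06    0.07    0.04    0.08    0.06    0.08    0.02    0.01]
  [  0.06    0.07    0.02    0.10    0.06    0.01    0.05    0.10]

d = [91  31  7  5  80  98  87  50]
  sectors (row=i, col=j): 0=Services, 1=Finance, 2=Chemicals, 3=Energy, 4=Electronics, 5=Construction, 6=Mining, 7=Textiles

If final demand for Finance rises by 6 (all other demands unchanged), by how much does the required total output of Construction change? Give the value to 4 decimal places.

Form M = I − A:
  [  0.91   -0.01   -0.03   -0.08   -0.01   -0.06   -0.09   -0.10]
  [ -0.03    0.96   -0.10   -0.07   -0.05   -0.08   -0.08   -0.07]
  [ -0.01   -0.02    0.97   -0.09   -0.01   -0.01   -0.03   -0.08]
  [ -0.06   -0.03   -0.09    0.98   -0.02   -0.03   -0.08   -0.08]
  [ -0.06   -0.05   -0.04   -0.06    0.99   -0.06   -0.06   -0.10]
  [ -0.10   -0.07   -0.08   -0.08   -0.06    0.96   -0.02   -0.04]
  [ -0.06   -0.07   -0.04   -0.08   -0.06   -0.08    0.98   -0.01]
  [ -0.06   -0.07   -0.02   -0.10   -0.06   -0.01   -0.05    0.90]
Leontief inverse L = M⁻¹:
  [  1.1434    0.0485    0.0720    0.1412    0.0413    0.0962    0.1354    0.1601]
  [  0.0818    1.0817    0.1478    0.1362    0.0826    0.1181    0.1258    0.1343]
  [  0.0377    0.0426    1.0563    0.1239    0.0280    0.0286    0.0577    0.1174]
  [  0.1003    0.0621    0.1236    1.0751    0.0458    0.0603    0.1166    0.1316]
  [  0.1076    0.0865    0.0813    0.1182    1.0402    0.0937    0.1027    0.1573]
  [  0.1500    0.1047    0.1261    0.1413    0.0870    1.0779    0.0705    0.1069]
  [  0.1055    0.1020    0.0841    0.1316    0.0850    0.1146    1.0626    0.0652]
  [  0.1093    0.1078    0.0650    0.1590    0.0899    0.0475    0.0997    1.1648]
Total output x = L · d:
  x_0 = 1.1434·91 + 0.0485·31 + 0.0720·7 + 0.1412·5 + 0.0413·80 + 0.0962·98 + 0.1354·87 + 0.1601·50 = 139.2780
  x_1 = 0.0818·91 + 1.0817·31 + 0.1478·7 + 0.1362·5 + 0.0826·80 + 0.1181·98 + 0.1258·87 + 0.1343·50 = 78.5383
  x_2 = 0.0377·91 + 0.0426·31 + 1.0563·7 + 0.1239·5 + 0.0280·80 + 0.0286·98 + 0.0577·87 + 0.1174·50 = 28.6975
  x_3 = 0.1003·91 + 0.0621·31 + 0.1236·7 + 1.0751·5 + 0.0458·80 + 0.0603·98 + 0.1166·87 + 0.1316·50 = 43.5849
  x_4 = 0.1076·91 + 0.0865·31 + 0.0813·7 + 0.1182·5 + 1.0402·80 + 0.0937·98 + 0.1027·87 + 0.1573·50 = 122.8239
  x_5 = 0.1500·91 + 0.1047·31 + 0.1261·7 + 0.1413·5 + 0.0870·80 + 1.0779·98 + 0.0705·87 + 0.1069·50 = 142.5672
  x_6 = 0.1055·91 + 0.1020·31 + 0.0841·7 + 0.1316·5 + 0.0850·80 + 0.1146·98 + 1.0626·87 + 0.0652·50 = 127.7519
  x_7 = 0.1093·91 + 0.1078·31 + 0.0650·7 + 0.1590·5 + 0.0899·80 + 0.0475·98 + 0.0997·87 + 1.1648·50 = 93.2994
Δx_5 = L[5,1] · Δd_1 = 0.1047 · 6 = 0.6281

0.6281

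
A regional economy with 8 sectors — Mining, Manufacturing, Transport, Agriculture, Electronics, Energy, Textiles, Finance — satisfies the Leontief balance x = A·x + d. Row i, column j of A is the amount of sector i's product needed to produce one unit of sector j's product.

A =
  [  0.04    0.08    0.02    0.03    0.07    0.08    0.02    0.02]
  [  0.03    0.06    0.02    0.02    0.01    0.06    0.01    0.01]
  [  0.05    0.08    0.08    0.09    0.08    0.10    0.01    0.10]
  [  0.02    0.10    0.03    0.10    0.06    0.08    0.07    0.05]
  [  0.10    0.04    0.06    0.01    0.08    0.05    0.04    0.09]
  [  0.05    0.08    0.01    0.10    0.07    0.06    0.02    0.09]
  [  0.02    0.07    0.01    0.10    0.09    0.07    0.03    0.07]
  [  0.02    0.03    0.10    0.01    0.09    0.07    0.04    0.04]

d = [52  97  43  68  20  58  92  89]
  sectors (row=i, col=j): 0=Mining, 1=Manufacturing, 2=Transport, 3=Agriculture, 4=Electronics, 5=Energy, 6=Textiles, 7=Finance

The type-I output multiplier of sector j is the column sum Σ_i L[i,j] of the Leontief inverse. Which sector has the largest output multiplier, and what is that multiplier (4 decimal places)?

Energy (1.9907)

Form M = I − A:
  [  0.96   -0.08   -0.02   -0.03   -0.07   -0.08   -0.02   -0.02]
  [ -0.03    0.94   -0.02   -0.02   -0.01   -0.06   -0.01   -0.01]
  [ -0.05   -0.08    0.92   -0.09   -0.08   -0.10   -0.01   -0.10]
  [ -0.02   -0.10   -0.03    0.90   -0.06   -0.08   -0.07   -0.05]
  [ -0.10   -0.04   -0.06   -0.01    0.92   -0.05   -0.04   -0.09]
  [ -0.05   -0.08   -0.01   -0.10   -0.07    0.94   -0.02   -0.09]
  [ -0.02   -0.07   -0.01   -0.10   -0.09   -0.07    0.97   -0.07]
  [ -0.02   -0.03   -0.10   -0.01   -0.09   -0.07   -0.04    0.96]
Leontief inverse L = M⁻¹:
  [  1.0685    0.1207    0.0427    0.0620    0.1087    0.1212    0.0375    0.0555]
  [  0.0453    1.0859    0.0325    0.0413    0.0322    0.0856    0.0198    0.0303]
  [  0.0952    0.1490    1.1267    0.1465    0.1495    0.1731    0.0421    0.1618]
  [  0.0560    0.1602    0.0634    1.1519    0.1168    0.1408    0.0985    0.1008]
  [  0.1373    0.0920    0.0977    0.0496    1.1380    0.1077    0.0632    0.1380]
  [  0.0844    0.1343    0.0448    0.1425    0.1239    1.1167    0.0476    0.1350]
  [  0.0549    0.1227    0.0434    0.1431    0.1429    0.1243    1.0574    0.1165]
  [  0.0555    0.0772    0.1342    0.0508    0.1417    0.1214    0.0603    1.0893]
Total output x = L · d:
  x_0 = 1.0685·52 + 0.1207·97 + 0.0427·43 + 0.0620·68 + 0.1087·20 + 0.1212·58 + 0.0375·92 + 0.0555·89 = 90.9070
  x_1 = 0.0453·52 + 1.0859·97 + 0.0325·43 + 0.0413·68 + 0.0322·20 + 0.0856·58 + 0.0198·92 + 0.0303·89 = 122.0195
  x_2 = 0.0952·52 + 0.1490·97 + 1.1267·43 + 0.1465·68 + 0.1495·20 + 0.1731·58 + 0.0421·92 + 0.1618·89 = 109.1230
  x_3 = 0.0560·52 + 0.1602·97 + 0.0634·43 + 1.1519·68 + 0.1168·20 + 0.1408·58 + 0.0985·92 + 0.1008·89 = 128.0381
  x_4 = 0.1373·52 + 0.0920·97 + 0.0977·43 + 0.0496·68 + 1.1380·20 + 0.1077·58 + 0.0632·92 + 0.1380·89 = 70.7309
  x_5 = 0.0844·52 + 0.1343·97 + 0.0448·43 + 0.1425·68 + 0.1239·20 + 1.1167·58 + 0.0476·92 + 0.1350·89 = 112.6717
  x_6 = 0.0549·52 + 0.1227·97 + 0.0434·43 + 0.1431·68 + 0.1429·20 + 0.1243·58 + 1.0574·92 + 0.1165·89 = 144.0669
  x_7 = 0.0555·52 + 0.0772·97 + 0.1342·43 + 0.0508·68 + 0.1417·20 + 0.1214·58 + 0.0603·92 + 1.0893·89 = 131.9655
Output multipliers (column sums of L):
  Mining: 1.5971
  Manufacturing: 1.9419
  Transport: 1.5854
  Agriculture: 1.7877
  Electronics: 1.9538
  Energy: 1.9907
  Textiles: 1.4262
  Finance: 1.8272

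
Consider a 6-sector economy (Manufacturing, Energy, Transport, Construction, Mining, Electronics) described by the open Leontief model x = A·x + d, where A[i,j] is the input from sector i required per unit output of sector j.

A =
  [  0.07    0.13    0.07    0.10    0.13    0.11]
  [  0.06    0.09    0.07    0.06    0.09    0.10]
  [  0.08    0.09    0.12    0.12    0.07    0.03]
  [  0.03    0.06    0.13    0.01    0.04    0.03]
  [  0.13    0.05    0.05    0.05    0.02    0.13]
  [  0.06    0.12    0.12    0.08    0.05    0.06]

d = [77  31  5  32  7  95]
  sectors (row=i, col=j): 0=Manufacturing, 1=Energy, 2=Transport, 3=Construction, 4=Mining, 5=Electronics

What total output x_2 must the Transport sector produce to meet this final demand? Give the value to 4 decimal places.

Form M = I − A:
  [  0.93   -0.13   -0.07   -0.10   -0.13   -0.11]
  [ -0.06    0.91   -0.07   -0.06   -0.09   -0.10]
  [ -0.08   -0.09    0.88   -0.12   -0.07   -0.03]
  [ -0.03   -0.06   -0.13    0.99   -0.04   -0.03]
  [ -0.13   -0.05   -0.05   -0.05    0.98   -0.13]
  [ -0.06   -0.12   -0.12   -0.08   -0.05    0.94]
Leontief inverse L = M⁻¹:
  [  1.1523    0.2311    0.1751    0.1780    0.2040    0.1989]
  [  0.1242    1.1702    0.1525    0.1231    0.1485    0.1683]
  [  0.1465    0.1734    1.2105    0.1868    0.1345    0.0988]
  [  0.0730    0.1122    0.1850    1.0565    0.0800    0.0712]
  [  0.1869    0.1318    0.1298    0.1128    1.0810    0.1931]
  [  0.1243    0.2028    0.2078    0.1468    0.1134    1.1270]
Total output x = L · d:
  x_0 = 1.1523·77 + 0.2311·31 + 0.1751·5 + 0.1780·32 + 0.2040·7 + 0.1989·95 = 122.7898
  x_1 = 0.1242·77 + 1.1702·31 + 0.1525·5 + 0.1231·32 + 0.1485·7 + 0.1683·95 = 67.5724
  x_2 = 0.1465·77 + 0.1734·31 + 1.2105·5 + 0.1868·32 + 0.1345·7 + 0.0988·95 = 39.0134
  x_3 = 0.0730·77 + 0.1122·31 + 0.1850·5 + 1.0565·32 + 0.0800·7 + 0.0712·95 = 51.1508
  x_4 = 0.1869·77 + 0.1318·31 + 0.1298·5 + 0.1128·32 + 1.0810·7 + 0.1931·95 = 48.6509
  x_5 = 0.1243·77 + 0.2028·31 + 0.2078·5 + 0.1468·32 + 0.1134·7 + 1.1270·95 = 129.4493

39.0134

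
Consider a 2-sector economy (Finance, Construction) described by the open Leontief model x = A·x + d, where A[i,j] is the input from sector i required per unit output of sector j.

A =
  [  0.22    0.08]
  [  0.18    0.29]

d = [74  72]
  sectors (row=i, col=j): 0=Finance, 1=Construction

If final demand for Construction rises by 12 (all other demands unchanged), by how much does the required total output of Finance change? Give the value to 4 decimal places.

Form M = I − A:
  [  0.78   -0.08]
  [ -0.18    0.71]
Leontief inverse L = M⁻¹:
  [  1.3163    0.1483]
  [  0.3337    1.4461]
Total output x = L · d:
  x_0 = 1.3163·74 + 0.1483·72 = 108.0831
  x_1 = 0.3337·74 + 1.4461·72 = 128.8098
Δx_0 = L[0,1] · Δd_1 = 0.1483 · 12 = 1.7798

1.7798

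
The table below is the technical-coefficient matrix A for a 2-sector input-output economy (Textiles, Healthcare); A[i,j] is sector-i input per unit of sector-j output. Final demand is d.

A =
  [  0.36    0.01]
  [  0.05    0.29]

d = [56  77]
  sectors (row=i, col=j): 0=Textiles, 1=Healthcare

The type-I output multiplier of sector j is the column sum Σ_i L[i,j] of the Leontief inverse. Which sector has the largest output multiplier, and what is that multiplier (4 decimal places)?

Textiles (1.6744)

Form M = I − A:
  [  0.64   -0.01]
  [ -0.05    0.71]
Leontief inverse L = M⁻¹:
  [  1.5642    0.0220]
  [  0.1102    1.4100]
Total output x = L · d:
  x_0 = 1.5642·56 + 0.0220·77 = 89.2928
  x_1 = 0.1102·56 + 1.4100·77 = 114.7389
Output multipliers (column sums of L):
  Textiles: 1.6744
  Healthcare: 1.4320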